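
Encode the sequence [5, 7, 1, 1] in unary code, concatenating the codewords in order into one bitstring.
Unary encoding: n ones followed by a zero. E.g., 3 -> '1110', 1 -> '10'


Encode each number as n ones followed by a terminating 0:
  5 -> 111110 (6 bits)
  7 -> 11111110 (8 bits)
  1 -> 10 (2 bits)
  1 -> 10 (2 bits)
Total length = 6 + 8 + 2 + 2 = 18 bits.

Unary([5, 7, 1, 1]) = 111110111111101010 (18 bits)


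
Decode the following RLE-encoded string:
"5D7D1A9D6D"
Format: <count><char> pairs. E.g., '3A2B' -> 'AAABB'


Expanding each <count><char> pair:
  5D -> 'DDDDD'
  7D -> 'DDDDDDD'
  1A -> 'A'
  9D -> 'DDDDDDDDD'
  6D -> 'DDDDDD'

Decoded = DDDDDDDDDDDDADDDDDDDDDDDDDDD


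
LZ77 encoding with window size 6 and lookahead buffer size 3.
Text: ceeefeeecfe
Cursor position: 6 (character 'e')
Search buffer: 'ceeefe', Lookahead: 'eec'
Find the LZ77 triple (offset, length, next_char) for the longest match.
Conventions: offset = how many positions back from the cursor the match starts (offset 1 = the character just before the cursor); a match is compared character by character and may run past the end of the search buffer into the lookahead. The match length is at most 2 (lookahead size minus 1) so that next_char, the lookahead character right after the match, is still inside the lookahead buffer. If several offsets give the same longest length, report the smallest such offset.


Try each offset into the search buffer:
  offset=1 (pos 5, char 'e'): match length 2
  offset=2 (pos 4, char 'f'): match length 0
  offset=3 (pos 3, char 'e'): match length 1
  offset=4 (pos 2, char 'e'): match length 2
  offset=5 (pos 1, char 'e'): match length 2
  offset=6 (pos 0, char 'c'): match length 0
Longest match has length 2, found at offsets 1, 4, 5; take the smallest, offset 1.
next_char = character at position 6 + 2 = 8 -> 'c'

Best match: offset=1, length=2 (matching 'ee' starting at position 5)
LZ77 triple: (1, 2, 'c')


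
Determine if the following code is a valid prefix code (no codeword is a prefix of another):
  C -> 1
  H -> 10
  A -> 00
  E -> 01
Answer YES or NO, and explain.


Checking each pair (does one codeword prefix another?):
  C='1' vs H='10': prefix -- VIOLATION

NO -- this is NOT a valid prefix code. C (1) is a prefix of H (10).


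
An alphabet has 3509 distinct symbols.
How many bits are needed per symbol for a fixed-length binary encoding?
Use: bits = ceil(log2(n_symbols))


log2(3509) = 11.7768
Bracket: 2^11 = 2048 < 3509 <= 2^12 = 4096
So ceil(log2(3509)) = 12

bits = ceil(log2(3509)) = ceil(11.7768) = 12 bits


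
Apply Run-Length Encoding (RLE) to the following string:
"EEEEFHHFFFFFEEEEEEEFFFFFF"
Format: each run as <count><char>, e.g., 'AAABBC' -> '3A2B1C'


Scanning runs left to right:
  i=0: run of 'E' x 4 -> '4E'
  i=4: run of 'F' x 1 -> '1F'
  i=5: run of 'H' x 2 -> '2H'
  i=7: run of 'F' x 5 -> '5F'
  i=12: run of 'E' x 7 -> '7E'
  i=19: run of 'F' x 6 -> '6F'

RLE = 4E1F2H5F7E6F


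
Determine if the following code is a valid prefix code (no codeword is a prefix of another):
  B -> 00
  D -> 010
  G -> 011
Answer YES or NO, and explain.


Checking each pair (does one codeword prefix another?):
  B='00' vs D='010': no prefix
  B='00' vs G='011': no prefix
  D='010' vs B='00': no prefix
  D='010' vs G='011': no prefix
  G='011' vs B='00': no prefix
  G='011' vs D='010': no prefix
No violation found over all pairs.

YES -- this is a valid prefix code. No codeword is a prefix of any other codeword.


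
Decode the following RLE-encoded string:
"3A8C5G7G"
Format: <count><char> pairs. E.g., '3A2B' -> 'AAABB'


Expanding each <count><char> pair:
  3A -> 'AAA'
  8C -> 'CCCCCCCC'
  5G -> 'GGGGG'
  7G -> 'GGGGGGG'

Decoded = AAACCCCCCCCGGGGGGGGGGGG


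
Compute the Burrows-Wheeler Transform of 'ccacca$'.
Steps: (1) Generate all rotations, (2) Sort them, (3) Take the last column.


Rotations (sorted):
  0: $ccacca -> last char: a
  1: a$ccacc -> last char: c
  2: acca$cc -> last char: c
  3: ca$ccac -> last char: c
  4: cacca$c -> last char: c
  5: cca$cca -> last char: a
  6: ccacca$ -> last char: $


BWT = acccca$


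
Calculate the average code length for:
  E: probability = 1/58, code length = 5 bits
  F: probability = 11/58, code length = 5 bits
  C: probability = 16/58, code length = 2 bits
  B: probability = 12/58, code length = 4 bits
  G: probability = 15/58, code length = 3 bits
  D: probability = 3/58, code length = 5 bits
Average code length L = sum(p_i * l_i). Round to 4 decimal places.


Weighted contributions p_i * l_i:
  E: (1/58) * 5 = 5/58
  F: (11/58) * 5 = 55/58
  C: (16/58) * 2 = 32/58
  B: (12/58) * 4 = 48/58
  G: (15/58) * 3 = 45/58
  D: (3/58) * 5 = 15/58
Sum = (5 + 55 + 32 + 48 + 45 + 15)/58 = 200/58

L = 200/58 = 3.4483 bits/symbol


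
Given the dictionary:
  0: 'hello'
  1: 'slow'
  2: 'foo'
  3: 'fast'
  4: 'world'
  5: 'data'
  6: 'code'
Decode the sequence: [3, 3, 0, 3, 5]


Look up each index in the dictionary:
  3 -> 'fast'
  3 -> 'fast'
  0 -> 'hello'
  3 -> 'fast'
  5 -> 'data'

Decoded: "fast fast hello fast data"


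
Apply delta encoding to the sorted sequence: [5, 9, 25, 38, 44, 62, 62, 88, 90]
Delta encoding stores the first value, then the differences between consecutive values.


First value: 5
Deltas:
  9 - 5 = 4
  25 - 9 = 16
  38 - 25 = 13
  44 - 38 = 6
  62 - 44 = 18
  62 - 62 = 0
  88 - 62 = 26
  90 - 88 = 2


Delta encoded: [5, 4, 16, 13, 6, 18, 0, 26, 2]


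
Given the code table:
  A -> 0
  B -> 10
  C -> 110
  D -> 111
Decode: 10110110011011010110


Decoding:
10 -> B
110 -> C
110 -> C
0 -> A
110 -> C
110 -> C
10 -> B
110 -> C


Result: BCCACCBC


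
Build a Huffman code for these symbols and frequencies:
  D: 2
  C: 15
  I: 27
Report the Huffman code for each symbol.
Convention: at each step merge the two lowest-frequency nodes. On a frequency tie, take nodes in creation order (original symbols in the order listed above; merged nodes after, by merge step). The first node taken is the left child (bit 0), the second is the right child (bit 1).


Huffman tree construction:
Step 1: Merge D(2) + C(15) = 17
Step 2: Merge (D+C)(17) + I(27) = 44
Read each symbol's code off the tree from the root (left child = 0, right child = 1).

Codes:
  D: 00 (length 2)
  C: 01 (length 2)
  I: 1 (length 1)
Average code length: 61/44 = 1.3864 bits/symbol


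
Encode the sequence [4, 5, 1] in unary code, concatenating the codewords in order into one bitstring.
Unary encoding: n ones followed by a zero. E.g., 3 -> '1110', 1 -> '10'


Encode each number as n ones followed by a terminating 0:
  4 -> 11110 (5 bits)
  5 -> 111110 (6 bits)
  1 -> 10 (2 bits)
Total length = 5 + 6 + 2 = 13 bits.

Unary([4, 5, 1]) = 1111011111010 (13 bits)


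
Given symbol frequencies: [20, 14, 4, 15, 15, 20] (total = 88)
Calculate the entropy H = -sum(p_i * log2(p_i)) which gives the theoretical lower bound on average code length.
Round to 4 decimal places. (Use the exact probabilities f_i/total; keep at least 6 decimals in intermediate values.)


Per-symbol terms -p_i * log2(p_i) with p_i = f_i/88:
  p = 20/88 = 0.227273: log2(p) = -2.137504, -p*log2(p) = 0.485796
  p = 14/88 = 0.159091: log2(p) = -2.652077, -p*log2(p) = 0.421921
  p = 4/88 = 0.045455: log2(p) = -4.459432, -p*log2(p) = 0.202701
  p = 15/88 = 0.170455: log2(p) = -2.552541, -p*log2(p) = 0.435092
  p = 15/88 = 0.170455: log2(p) = -2.552541, -p*log2(p) = 0.435092
  p = 20/88 = 0.227273: log2(p) = -2.137504, -p*log2(p) = 0.485796
H = 0.485796 + 0.421921 + 0.202701 + 0.435092 + 0.435092 + 0.485796 = 2.466398

H = 2.4664 bits/symbol


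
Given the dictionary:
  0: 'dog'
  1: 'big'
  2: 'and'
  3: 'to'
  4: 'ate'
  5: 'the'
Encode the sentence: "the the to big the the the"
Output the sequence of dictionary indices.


Look up each word in the dictionary:
  'the' -> 5
  'the' -> 5
  'to' -> 3
  'big' -> 1
  'the' -> 5
  'the' -> 5
  'the' -> 5

Encoded: [5, 5, 3, 1, 5, 5, 5]


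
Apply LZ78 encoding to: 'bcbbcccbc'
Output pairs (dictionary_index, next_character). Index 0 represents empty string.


LZ78 encoding steps:
Dictionary: {0: ''}
Step 1: w='' (idx 0), next='b' -> output (0, 'b'), add 'b' as idx 1
Step 2: w='' (idx 0), next='c' -> output (0, 'c'), add 'c' as idx 2
Step 3: w='b' (idx 1), next='b' -> output (1, 'b'), add 'bb' as idx 3
Step 4: w='c' (idx 2), next='c' -> output (2, 'c'), add 'cc' as idx 4
Step 5: w='c' (idx 2), next='b' -> output (2, 'b'), add 'cb' as idx 5
Step 6: w='c' (idx 2), end of input -> output (2, '')


Encoded: [(0, 'b'), (0, 'c'), (1, 'b'), (2, 'c'), (2, 'b'), (2, '')]


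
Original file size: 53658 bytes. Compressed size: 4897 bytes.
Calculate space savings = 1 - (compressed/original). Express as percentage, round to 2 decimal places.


ratio = compressed/original = 4897/53658 = 0.091263
savings = 1 - ratio = 1 - 0.091263 = 0.908737
as a percentage: 0.908737 * 100 = 90.87%

Space savings = 1 - 4897/53658 = 90.87%


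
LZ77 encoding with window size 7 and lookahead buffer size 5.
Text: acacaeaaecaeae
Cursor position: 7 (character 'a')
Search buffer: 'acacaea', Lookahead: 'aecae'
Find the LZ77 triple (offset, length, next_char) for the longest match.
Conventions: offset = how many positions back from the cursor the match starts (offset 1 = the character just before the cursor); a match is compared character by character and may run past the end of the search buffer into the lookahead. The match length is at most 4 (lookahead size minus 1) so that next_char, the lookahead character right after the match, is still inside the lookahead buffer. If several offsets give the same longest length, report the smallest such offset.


Try each offset into the search buffer:
  offset=1 (pos 6, char 'a'): match length 1
  offset=2 (pos 5, char 'e'): match length 0
  offset=3 (pos 4, char 'a'): match length 2
  offset=4 (pos 3, char 'c'): match length 0
  offset=5 (pos 2, char 'a'): match length 1
  offset=6 (pos 1, char 'c'): match length 0
  offset=7 (pos 0, char 'a'): match length 1
Longest match has length 2 at offset 3.
next_char = character at position 7 + 2 = 9 -> 'c'

Best match: offset=3, length=2 (matching 'ae' starting at position 4)
LZ77 triple: (3, 2, 'c')


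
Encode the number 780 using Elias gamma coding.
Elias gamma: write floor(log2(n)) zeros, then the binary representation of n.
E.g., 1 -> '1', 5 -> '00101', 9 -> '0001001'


num_bits = floor(log2(780)) + 1 = 10
leading_zeros = num_bits - 1 = 9
binary(780) = 1100001100

Elias gamma(780) = '000000000' + '1100001100' = 0000000001100001100 (19 bits)


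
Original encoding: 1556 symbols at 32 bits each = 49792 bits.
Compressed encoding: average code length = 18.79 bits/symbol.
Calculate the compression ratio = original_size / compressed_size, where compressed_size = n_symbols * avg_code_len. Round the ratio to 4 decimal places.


original_size = n_symbols * orig_bits = 1556 * 32 = 49792 bits
compressed_size = n_symbols * avg_code_len = 1556 * 18.79 = 29237.24 bits
ratio = original_size / compressed_size = 49792 / 29237.24 = 1.703

Compression ratio = 1.703


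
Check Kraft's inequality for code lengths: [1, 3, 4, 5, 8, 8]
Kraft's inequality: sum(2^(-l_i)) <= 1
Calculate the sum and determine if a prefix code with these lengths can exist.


Sum = 2^(-1) + 2^(-3) + 2^(-4) + 2^(-5) + 2^(-8) + 2^(-8)
    = 0.5 + 0.125 + 0.0625 + 0.03125 + 0.00390625 + 0.00390625
    = 186/256 = 0.7265625
Since 0.7265625 <= 1, Kraft's inequality IS satisfied.
A prefix code with these lengths CAN exist.

Kraft sum = 0.7265625. Satisfied.


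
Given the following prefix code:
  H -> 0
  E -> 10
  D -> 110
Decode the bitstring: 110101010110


Decoding step by step:
Bits 110 -> D
Bits 10 -> E
Bits 10 -> E
Bits 10 -> E
Bits 110 -> D


Decoded message: DEEED


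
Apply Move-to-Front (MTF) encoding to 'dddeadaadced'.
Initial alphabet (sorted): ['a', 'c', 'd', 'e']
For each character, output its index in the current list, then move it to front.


MTF encoding:
'd': index 2 in ['a', 'c', 'd', 'e'] -> ['d', 'a', 'c', 'e']
'd': index 0 in ['d', 'a', 'c', 'e'] -> ['d', 'a', 'c', 'e']
'd': index 0 in ['d', 'a', 'c', 'e'] -> ['d', 'a', 'c', 'e']
'e': index 3 in ['d', 'a', 'c', 'e'] -> ['e', 'd', 'a', 'c']
'a': index 2 in ['e', 'd', 'a', 'c'] -> ['a', 'e', 'd', 'c']
'd': index 2 in ['a', 'e', 'd', 'c'] -> ['d', 'a', 'e', 'c']
'a': index 1 in ['d', 'a', 'e', 'c'] -> ['a', 'd', 'e', 'c']
'a': index 0 in ['a', 'd', 'e', 'c'] -> ['a', 'd', 'e', 'c']
'd': index 1 in ['a', 'd', 'e', 'c'] -> ['d', 'a', 'e', 'c']
'c': index 3 in ['d', 'a', 'e', 'c'] -> ['c', 'd', 'a', 'e']
'e': index 3 in ['c', 'd', 'a', 'e'] -> ['e', 'c', 'd', 'a']
'd': index 2 in ['e', 'c', 'd', 'a'] -> ['d', 'e', 'c', 'a']


Output: [2, 0, 0, 3, 2, 2, 1, 0, 1, 3, 3, 2]


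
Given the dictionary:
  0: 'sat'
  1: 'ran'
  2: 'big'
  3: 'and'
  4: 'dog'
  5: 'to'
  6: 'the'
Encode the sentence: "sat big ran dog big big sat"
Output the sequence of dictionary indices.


Look up each word in the dictionary:
  'sat' -> 0
  'big' -> 2
  'ran' -> 1
  'dog' -> 4
  'big' -> 2
  'big' -> 2
  'sat' -> 0

Encoded: [0, 2, 1, 4, 2, 2, 0]


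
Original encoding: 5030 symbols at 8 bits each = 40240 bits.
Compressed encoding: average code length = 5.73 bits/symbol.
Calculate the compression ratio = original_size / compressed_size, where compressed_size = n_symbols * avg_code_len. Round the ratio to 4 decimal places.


original_size = n_symbols * orig_bits = 5030 * 8 = 40240 bits
compressed_size = n_symbols * avg_code_len = 5030 * 5.73 = 28821.9 bits
ratio = original_size / compressed_size = 40240 / 28821.9 = 1.3962

Compression ratio = 1.3962


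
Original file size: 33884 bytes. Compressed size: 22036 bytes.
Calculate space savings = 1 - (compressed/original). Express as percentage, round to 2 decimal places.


ratio = compressed/original = 22036/33884 = 0.650336
savings = 1 - ratio = 1 - 0.650336 = 0.349664
as a percentage: 0.349664 * 100 = 34.97%

Space savings = 1 - 22036/33884 = 34.97%


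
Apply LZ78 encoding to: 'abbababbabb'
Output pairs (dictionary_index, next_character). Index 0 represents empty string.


LZ78 encoding steps:
Dictionary: {0: ''}
Step 1: w='' (idx 0), next='a' -> output (0, 'a'), add 'a' as idx 1
Step 2: w='' (idx 0), next='b' -> output (0, 'b'), add 'b' as idx 2
Step 3: w='b' (idx 2), next='a' -> output (2, 'a'), add 'ba' as idx 3
Step 4: w='ba' (idx 3), next='b' -> output (3, 'b'), add 'bab' as idx 4
Step 5: w='bab' (idx 4), next='b' -> output (4, 'b'), add 'babb' as idx 5


Encoded: [(0, 'a'), (0, 'b'), (2, 'a'), (3, 'b'), (4, 'b')]


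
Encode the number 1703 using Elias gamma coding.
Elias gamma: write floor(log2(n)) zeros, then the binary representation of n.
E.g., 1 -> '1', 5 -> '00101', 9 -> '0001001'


num_bits = floor(log2(1703)) + 1 = 11
leading_zeros = num_bits - 1 = 10
binary(1703) = 11010100111

Elias gamma(1703) = '0000000000' + '11010100111' = 000000000011010100111 (21 bits)


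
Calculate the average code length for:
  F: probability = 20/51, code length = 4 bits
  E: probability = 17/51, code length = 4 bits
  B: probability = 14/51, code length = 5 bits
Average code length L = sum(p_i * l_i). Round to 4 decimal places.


Weighted contributions p_i * l_i:
  F: (20/51) * 4 = 80/51
  E: (17/51) * 4 = 68/51
  B: (14/51) * 5 = 70/51
Sum = (80 + 68 + 70)/51 = 218/51

L = 218/51 = 4.2745 bits/symbol


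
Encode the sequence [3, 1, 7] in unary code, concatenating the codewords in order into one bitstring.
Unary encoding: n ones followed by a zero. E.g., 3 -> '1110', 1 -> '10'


Encode each number as n ones followed by a terminating 0:
  3 -> 1110 (4 bits)
  1 -> 10 (2 bits)
  7 -> 11111110 (8 bits)
Total length = 4 + 2 + 8 = 14 bits.

Unary([3, 1, 7]) = 11101011111110 (14 bits)


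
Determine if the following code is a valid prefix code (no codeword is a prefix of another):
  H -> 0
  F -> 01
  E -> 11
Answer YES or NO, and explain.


Checking each pair (does one codeword prefix another?):
  H='0' vs F='01': prefix -- VIOLATION

NO -- this is NOT a valid prefix code. H (0) is a prefix of F (01).


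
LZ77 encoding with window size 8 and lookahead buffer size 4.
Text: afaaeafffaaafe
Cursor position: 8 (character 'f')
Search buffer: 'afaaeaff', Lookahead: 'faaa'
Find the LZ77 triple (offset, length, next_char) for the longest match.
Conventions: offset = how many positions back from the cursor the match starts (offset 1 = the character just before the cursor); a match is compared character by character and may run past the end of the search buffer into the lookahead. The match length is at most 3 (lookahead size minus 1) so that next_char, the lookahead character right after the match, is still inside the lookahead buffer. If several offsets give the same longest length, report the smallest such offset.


Try each offset into the search buffer:
  offset=1 (pos 7, char 'f'): match length 1
  offset=2 (pos 6, char 'f'): match length 1
  offset=3 (pos 5, char 'a'): match length 0
  offset=4 (pos 4, char 'e'): match length 0
  offset=5 (pos 3, char 'a'): match length 0
  offset=6 (pos 2, char 'a'): match length 0
  offset=7 (pos 1, char 'f'): match length 3
  offset=8 (pos 0, char 'a'): match length 0
Longest match has length 3 at offset 7.
next_char = character at position 8 + 3 = 11 -> 'a'

Best match: offset=7, length=3 (matching 'faa' starting at position 1)
LZ77 triple: (7, 3, 'a')


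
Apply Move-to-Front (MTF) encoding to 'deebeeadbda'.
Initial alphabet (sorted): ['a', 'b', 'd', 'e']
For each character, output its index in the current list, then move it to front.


MTF encoding:
'd': index 2 in ['a', 'b', 'd', 'e'] -> ['d', 'a', 'b', 'e']
'e': index 3 in ['d', 'a', 'b', 'e'] -> ['e', 'd', 'a', 'b']
'e': index 0 in ['e', 'd', 'a', 'b'] -> ['e', 'd', 'a', 'b']
'b': index 3 in ['e', 'd', 'a', 'b'] -> ['b', 'e', 'd', 'a']
'e': index 1 in ['b', 'e', 'd', 'a'] -> ['e', 'b', 'd', 'a']
'e': index 0 in ['e', 'b', 'd', 'a'] -> ['e', 'b', 'd', 'a']
'a': index 3 in ['e', 'b', 'd', 'a'] -> ['a', 'e', 'b', 'd']
'd': index 3 in ['a', 'e', 'b', 'd'] -> ['d', 'a', 'e', 'b']
'b': index 3 in ['d', 'a', 'e', 'b'] -> ['b', 'd', 'a', 'e']
'd': index 1 in ['b', 'd', 'a', 'e'] -> ['d', 'b', 'a', 'e']
'a': index 2 in ['d', 'b', 'a', 'e'] -> ['a', 'd', 'b', 'e']


Output: [2, 3, 0, 3, 1, 0, 3, 3, 3, 1, 2]


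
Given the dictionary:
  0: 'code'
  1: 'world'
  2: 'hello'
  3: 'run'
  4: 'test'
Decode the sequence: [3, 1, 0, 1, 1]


Look up each index in the dictionary:
  3 -> 'run'
  1 -> 'world'
  0 -> 'code'
  1 -> 'world'
  1 -> 'world'

Decoded: "run world code world world"


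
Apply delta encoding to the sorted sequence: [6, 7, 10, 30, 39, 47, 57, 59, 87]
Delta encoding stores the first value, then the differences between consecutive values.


First value: 6
Deltas:
  7 - 6 = 1
  10 - 7 = 3
  30 - 10 = 20
  39 - 30 = 9
  47 - 39 = 8
  57 - 47 = 10
  59 - 57 = 2
  87 - 59 = 28


Delta encoded: [6, 1, 3, 20, 9, 8, 10, 2, 28]


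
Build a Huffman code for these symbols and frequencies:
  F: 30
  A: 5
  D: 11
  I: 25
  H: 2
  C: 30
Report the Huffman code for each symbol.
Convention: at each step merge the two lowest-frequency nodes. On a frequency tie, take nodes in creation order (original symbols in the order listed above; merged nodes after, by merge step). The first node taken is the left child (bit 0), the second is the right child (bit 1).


Huffman tree construction:
Step 1: Merge H(2) + A(5) = 7
Step 2: Merge (H+A)(7) + D(11) = 18
Step 3: Merge ((H+A)+D)(18) + I(25) = 43
Step 4: Merge F(30) + C(30) = 60
Step 5: Merge (((H+A)+D)+I)(43) + (F+C)(60) = 103
Read each symbol's code off the tree from the root (left child = 0, right child = 1).

Codes:
  F: 10 (length 2)
  A: 0001 (length 4)
  D: 001 (length 3)
  I: 01 (length 2)
  H: 0000 (length 4)
  C: 11 (length 2)
Average code length: 231/103 = 2.2427 bits/symbol


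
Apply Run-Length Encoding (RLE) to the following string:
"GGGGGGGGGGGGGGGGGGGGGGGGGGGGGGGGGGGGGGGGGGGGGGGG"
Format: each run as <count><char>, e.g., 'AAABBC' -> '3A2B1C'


Scanning runs left to right:
  i=0: run of 'G' x 48 -> '48G'

RLE = 48G


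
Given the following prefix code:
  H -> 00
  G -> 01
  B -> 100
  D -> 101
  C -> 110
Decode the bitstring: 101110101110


Decoding step by step:
Bits 101 -> D
Bits 110 -> C
Bits 101 -> D
Bits 110 -> C


Decoded message: DCDC


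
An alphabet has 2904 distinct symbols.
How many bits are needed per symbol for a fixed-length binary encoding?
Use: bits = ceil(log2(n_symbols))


log2(2904) = 11.5038
Bracket: 2^11 = 2048 < 2904 <= 2^12 = 4096
So ceil(log2(2904)) = 12

bits = ceil(log2(2904)) = ceil(11.5038) = 12 bits


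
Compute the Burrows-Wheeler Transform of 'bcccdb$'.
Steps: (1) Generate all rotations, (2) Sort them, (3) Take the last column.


Rotations (sorted):
  0: $bcccdb -> last char: b
  1: b$bcccd -> last char: d
  2: bcccdb$ -> last char: $
  3: cccdb$b -> last char: b
  4: ccdb$bc -> last char: c
  5: cdb$bcc -> last char: c
  6: db$bccc -> last char: c


BWT = bd$bccc


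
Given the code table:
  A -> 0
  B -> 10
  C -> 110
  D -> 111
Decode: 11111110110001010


Decoding:
111 -> D
111 -> D
10 -> B
110 -> C
0 -> A
0 -> A
10 -> B
10 -> B


Result: DDBCAABB


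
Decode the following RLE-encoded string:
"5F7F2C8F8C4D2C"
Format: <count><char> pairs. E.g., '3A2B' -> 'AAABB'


Expanding each <count><char> pair:
  5F -> 'FFFFF'
  7F -> 'FFFFFFF'
  2C -> 'CC'
  8F -> 'FFFFFFFF'
  8C -> 'CCCCCCCC'
  4D -> 'DDDD'
  2C -> 'CC'

Decoded = FFFFFFFFFFFFCCFFFFFFFFCCCCCCCCDDDDCC


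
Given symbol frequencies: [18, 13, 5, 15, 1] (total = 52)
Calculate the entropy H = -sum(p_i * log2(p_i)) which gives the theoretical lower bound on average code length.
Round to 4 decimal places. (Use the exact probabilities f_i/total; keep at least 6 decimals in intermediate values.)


Per-symbol terms -p_i * log2(p_i) with p_i = f_i/52:
  p = 18/52 = 0.346154: log2(p) = -1.530515, -p*log2(p) = 0.529794
  p = 13/52 = 0.250000: log2(p) = -2.000000, -p*log2(p) = 0.500000
  p = 5/52 = 0.096154: log2(p) = -3.378512, -p*log2(p) = 0.324857
  p = 15/52 = 0.288462: log2(p) = -1.793549, -p*log2(p) = 0.517370
  p = 1/52 = 0.019231: log2(p) = -5.700440, -p*log2(p) = 0.109624
H = 0.529794 + 0.500000 + 0.324857 + 0.517370 + 0.109624 = 1.981645

H = 1.9816 bits/symbol


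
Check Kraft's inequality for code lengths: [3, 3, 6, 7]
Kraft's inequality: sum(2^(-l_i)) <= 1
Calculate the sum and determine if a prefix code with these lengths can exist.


Sum = 2^(-3) + 2^(-3) + 2^(-6) + 2^(-7)
    = 0.125 + 0.125 + 0.015625 + 0.0078125
    = 35/128 = 0.2734375
Since 0.2734375 <= 1, Kraft's inequality IS satisfied.
A prefix code with these lengths CAN exist.

Kraft sum = 0.2734375. Satisfied.


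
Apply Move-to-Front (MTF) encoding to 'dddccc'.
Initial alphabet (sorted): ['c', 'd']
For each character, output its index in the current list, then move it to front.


MTF encoding:
'd': index 1 in ['c', 'd'] -> ['d', 'c']
'd': index 0 in ['d', 'c'] -> ['d', 'c']
'd': index 0 in ['d', 'c'] -> ['d', 'c']
'c': index 1 in ['d', 'c'] -> ['c', 'd']
'c': index 0 in ['c', 'd'] -> ['c', 'd']
'c': index 0 in ['c', 'd'] -> ['c', 'd']


Output: [1, 0, 0, 1, 0, 0]


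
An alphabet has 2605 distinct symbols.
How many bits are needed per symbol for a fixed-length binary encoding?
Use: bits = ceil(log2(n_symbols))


log2(2605) = 11.3471
Bracket: 2^11 = 2048 < 2605 <= 2^12 = 4096
So ceil(log2(2605)) = 12

bits = ceil(log2(2605)) = ceil(11.3471) = 12 bits


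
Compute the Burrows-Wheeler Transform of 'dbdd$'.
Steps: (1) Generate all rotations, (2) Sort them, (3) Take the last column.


Rotations (sorted):
  0: $dbdd -> last char: d
  1: bdd$d -> last char: d
  2: d$dbd -> last char: d
  3: dbdd$ -> last char: $
  4: dd$db -> last char: b


BWT = ddd$b


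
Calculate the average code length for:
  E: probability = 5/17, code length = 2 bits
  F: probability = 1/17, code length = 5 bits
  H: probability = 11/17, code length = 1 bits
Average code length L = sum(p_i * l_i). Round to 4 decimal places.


Weighted contributions p_i * l_i:
  E: (5/17) * 2 = 10/17
  F: (1/17) * 5 = 5/17
  H: (11/17) * 1 = 11/17
Sum = (10 + 5 + 11)/17 = 26/17

L = 26/17 = 1.5294 bits/symbol


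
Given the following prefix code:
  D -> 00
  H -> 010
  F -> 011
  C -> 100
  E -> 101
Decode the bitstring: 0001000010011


Decoding step by step:
Bits 00 -> D
Bits 010 -> H
Bits 00 -> D
Bits 010 -> H
Bits 011 -> F


Decoded message: DHDHF


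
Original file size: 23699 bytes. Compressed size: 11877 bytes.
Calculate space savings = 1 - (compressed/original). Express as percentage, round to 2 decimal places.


ratio = compressed/original = 11877/23699 = 0.50116
savings = 1 - ratio = 1 - 0.50116 = 0.49884
as a percentage: 0.49884 * 100 = 49.88%

Space savings = 1 - 11877/23699 = 49.88%


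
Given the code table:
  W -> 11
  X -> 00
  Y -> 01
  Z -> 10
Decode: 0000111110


Decoding:
00 -> X
00 -> X
11 -> W
11 -> W
10 -> Z


Result: XXWWZ


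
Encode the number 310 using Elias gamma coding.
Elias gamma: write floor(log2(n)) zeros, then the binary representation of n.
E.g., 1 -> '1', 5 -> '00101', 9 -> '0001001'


num_bits = floor(log2(310)) + 1 = 9
leading_zeros = num_bits - 1 = 8
binary(310) = 100110110

Elias gamma(310) = '00000000' + '100110110' = 00000000100110110 (17 bits)


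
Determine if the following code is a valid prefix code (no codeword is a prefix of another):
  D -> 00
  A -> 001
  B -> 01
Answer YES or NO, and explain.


Checking each pair (does one codeword prefix another?):
  D='00' vs A='001': prefix -- VIOLATION

NO -- this is NOT a valid prefix code. D (00) is a prefix of A (001).


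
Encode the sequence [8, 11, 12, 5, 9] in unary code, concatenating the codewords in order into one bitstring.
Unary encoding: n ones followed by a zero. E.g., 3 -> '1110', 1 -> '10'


Encode each number as n ones followed by a terminating 0:
  8 -> 111111110 (9 bits)
  11 -> 111111111110 (12 bits)
  12 -> 1111111111110 (13 bits)
  5 -> 111110 (6 bits)
  9 -> 1111111110 (10 bits)
Total length = 9 + 12 + 13 + 6 + 10 = 50 bits.

Unary([8, 11, 12, 5, 9]) = 11111111011111111111011111111111101111101111111110 (50 bits)


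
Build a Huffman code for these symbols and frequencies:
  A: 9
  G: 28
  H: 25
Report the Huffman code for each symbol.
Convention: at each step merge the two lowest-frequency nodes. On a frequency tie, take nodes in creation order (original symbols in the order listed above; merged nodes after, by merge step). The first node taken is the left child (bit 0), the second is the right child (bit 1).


Huffman tree construction:
Step 1: Merge A(9) + H(25) = 34
Step 2: Merge G(28) + (A+H)(34) = 62
Read each symbol's code off the tree from the root (left child = 0, right child = 1).

Codes:
  A: 10 (length 2)
  G: 0 (length 1)
  H: 11 (length 2)
Average code length: 96/62 = 1.5484 bits/symbol


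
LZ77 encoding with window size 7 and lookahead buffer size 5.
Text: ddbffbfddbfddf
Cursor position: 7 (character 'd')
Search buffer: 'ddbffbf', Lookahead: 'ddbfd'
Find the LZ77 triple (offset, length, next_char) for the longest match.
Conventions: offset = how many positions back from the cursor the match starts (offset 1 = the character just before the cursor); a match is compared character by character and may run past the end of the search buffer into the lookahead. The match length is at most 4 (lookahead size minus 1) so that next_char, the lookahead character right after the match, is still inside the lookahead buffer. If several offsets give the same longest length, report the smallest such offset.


Try each offset into the search buffer:
  offset=1 (pos 6, char 'f'): match length 0
  offset=2 (pos 5, char 'b'): match length 0
  offset=3 (pos 4, char 'f'): match length 0
  offset=4 (pos 3, char 'f'): match length 0
  offset=5 (pos 2, char 'b'): match length 0
  offset=6 (pos 1, char 'd'): match length 1
  offset=7 (pos 0, char 'd'): match length 4
Longest match has length 4 at offset 7.
next_char = character at position 7 + 4 = 11 -> 'd'

Best match: offset=7, length=4 (matching 'ddbf' starting at position 0)
LZ77 triple: (7, 4, 'd')


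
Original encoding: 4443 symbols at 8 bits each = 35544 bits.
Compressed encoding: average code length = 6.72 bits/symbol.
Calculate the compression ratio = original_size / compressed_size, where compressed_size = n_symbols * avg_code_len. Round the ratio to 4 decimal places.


original_size = n_symbols * orig_bits = 4443 * 8 = 35544 bits
compressed_size = n_symbols * avg_code_len = 4443 * 6.72 = 29856.96 bits
ratio = original_size / compressed_size = 35544 / 29856.96 = 1.1905

Compression ratio = 1.1905


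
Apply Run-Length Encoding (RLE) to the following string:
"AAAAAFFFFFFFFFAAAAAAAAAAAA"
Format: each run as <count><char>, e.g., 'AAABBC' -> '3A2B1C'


Scanning runs left to right:
  i=0: run of 'A' x 5 -> '5A'
  i=5: run of 'F' x 9 -> '9F'
  i=14: run of 'A' x 12 -> '12A'

RLE = 5A9F12A


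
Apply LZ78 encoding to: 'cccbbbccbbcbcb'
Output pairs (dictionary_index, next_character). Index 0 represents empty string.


LZ78 encoding steps:
Dictionary: {0: ''}
Step 1: w='' (idx 0), next='c' -> output (0, 'c'), add 'c' as idx 1
Step 2: w='c' (idx 1), next='c' -> output (1, 'c'), add 'cc' as idx 2
Step 3: w='' (idx 0), next='b' -> output (0, 'b'), add 'b' as idx 3
Step 4: w='b' (idx 3), next='b' -> output (3, 'b'), add 'bb' as idx 4
Step 5: w='cc' (idx 2), next='b' -> output (2, 'b'), add 'ccb' as idx 5
Step 6: w='b' (idx 3), next='c' -> output (3, 'c'), add 'bc' as idx 6
Step 7: w='bc' (idx 6), next='b' -> output (6, 'b'), add 'bcb' as idx 7


Encoded: [(0, 'c'), (1, 'c'), (0, 'b'), (3, 'b'), (2, 'b'), (3, 'c'), (6, 'b')]


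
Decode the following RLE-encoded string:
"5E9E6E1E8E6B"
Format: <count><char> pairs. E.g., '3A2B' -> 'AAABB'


Expanding each <count><char> pair:
  5E -> 'EEEEE'
  9E -> 'EEEEEEEEE'
  6E -> 'EEEEEE'
  1E -> 'E'
  8E -> 'EEEEEEEE'
  6B -> 'BBBBBB'

Decoded = EEEEEEEEEEEEEEEEEEEEEEEEEEEEEBBBBBB


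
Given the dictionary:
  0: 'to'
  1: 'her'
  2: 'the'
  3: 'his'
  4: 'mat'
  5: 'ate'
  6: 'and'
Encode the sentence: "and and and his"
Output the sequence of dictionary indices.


Look up each word in the dictionary:
  'and' -> 6
  'and' -> 6
  'and' -> 6
  'his' -> 3

Encoded: [6, 6, 6, 3]


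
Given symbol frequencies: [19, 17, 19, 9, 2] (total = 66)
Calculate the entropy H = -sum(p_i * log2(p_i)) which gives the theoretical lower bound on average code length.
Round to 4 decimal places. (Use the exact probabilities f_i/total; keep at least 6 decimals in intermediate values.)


Per-symbol terms -p_i * log2(p_i) with p_i = f_i/66:
  p = 19/66 = 0.287879: log2(p) = -1.796467, -p*log2(p) = 0.517165
  p = 17/66 = 0.257576: log2(p) = -1.956931, -p*log2(p) = 0.504058
  p = 19/66 = 0.287879: log2(p) = -1.796467, -p*log2(p) = 0.517165
  p = 9/66 = 0.136364: log2(p) = -2.874469, -p*log2(p) = 0.391973
  p = 2/66 = 0.030303: log2(p) = -5.044394, -p*log2(p) = 0.152860
H = 0.517165 + 0.504058 + 0.517165 + 0.391973 + 0.152860 = 2.083221

H = 2.0832 bits/symbol


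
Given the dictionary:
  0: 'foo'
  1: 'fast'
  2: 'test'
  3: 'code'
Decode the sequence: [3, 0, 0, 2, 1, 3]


Look up each index in the dictionary:
  3 -> 'code'
  0 -> 'foo'
  0 -> 'foo'
  2 -> 'test'
  1 -> 'fast'
  3 -> 'code'

Decoded: "code foo foo test fast code"


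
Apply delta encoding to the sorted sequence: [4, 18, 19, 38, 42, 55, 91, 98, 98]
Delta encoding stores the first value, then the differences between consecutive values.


First value: 4
Deltas:
  18 - 4 = 14
  19 - 18 = 1
  38 - 19 = 19
  42 - 38 = 4
  55 - 42 = 13
  91 - 55 = 36
  98 - 91 = 7
  98 - 98 = 0


Delta encoded: [4, 14, 1, 19, 4, 13, 36, 7, 0]


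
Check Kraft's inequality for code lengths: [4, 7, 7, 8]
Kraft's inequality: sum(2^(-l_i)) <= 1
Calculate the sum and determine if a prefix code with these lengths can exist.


Sum = 2^(-4) + 2^(-7) + 2^(-7) + 2^(-8)
    = 0.0625 + 0.0078125 + 0.0078125 + 0.00390625
    = 21/256 = 0.08203125
Since 0.08203125 <= 1, Kraft's inequality IS satisfied.
A prefix code with these lengths CAN exist.

Kraft sum = 0.08203125. Satisfied.


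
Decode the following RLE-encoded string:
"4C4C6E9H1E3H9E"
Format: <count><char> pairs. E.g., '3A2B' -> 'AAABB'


Expanding each <count><char> pair:
  4C -> 'CCCC'
  4C -> 'CCCC'
  6E -> 'EEEEEE'
  9H -> 'HHHHHHHHH'
  1E -> 'E'
  3H -> 'HHH'
  9E -> 'EEEEEEEEE'

Decoded = CCCCCCCCEEEEEEHHHHHHHHHEHHHEEEEEEEEE


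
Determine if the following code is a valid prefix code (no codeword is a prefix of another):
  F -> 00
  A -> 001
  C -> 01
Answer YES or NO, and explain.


Checking each pair (does one codeword prefix another?):
  F='00' vs A='001': prefix -- VIOLATION

NO -- this is NOT a valid prefix code. F (00) is a prefix of A (001).


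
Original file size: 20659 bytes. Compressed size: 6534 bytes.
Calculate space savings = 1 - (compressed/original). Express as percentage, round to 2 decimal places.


ratio = compressed/original = 6534/20659 = 0.316279
savings = 1 - ratio = 1 - 0.316279 = 0.683721
as a percentage: 0.683721 * 100 = 68.37%

Space savings = 1 - 6534/20659 = 68.37%


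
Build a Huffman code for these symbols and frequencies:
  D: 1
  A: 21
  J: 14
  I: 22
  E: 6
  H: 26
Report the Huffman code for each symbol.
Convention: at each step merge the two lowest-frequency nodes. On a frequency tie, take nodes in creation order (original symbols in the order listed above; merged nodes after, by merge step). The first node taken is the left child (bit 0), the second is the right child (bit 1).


Huffman tree construction:
Step 1: Merge D(1) + E(6) = 7
Step 2: Merge (D+E)(7) + J(14) = 21
Step 3: Merge A(21) + ((D+E)+J)(21) = 42
Step 4: Merge I(22) + H(26) = 48
Step 5: Merge (A+((D+E)+J))(42) + (I+H)(48) = 90
Read each symbol's code off the tree from the root (left child = 0, right child = 1).

Codes:
  D: 0100 (length 4)
  A: 00 (length 2)
  J: 011 (length 3)
  I: 10 (length 2)
  E: 0101 (length 4)
  H: 11 (length 2)
Average code length: 208/90 = 2.3111 bits/symbol


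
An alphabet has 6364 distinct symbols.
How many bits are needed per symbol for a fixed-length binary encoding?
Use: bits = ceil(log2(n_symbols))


log2(6364) = 12.6357
Bracket: 2^12 = 4096 < 6364 <= 2^13 = 8192
So ceil(log2(6364)) = 13

bits = ceil(log2(6364)) = ceil(12.6357) = 13 bits


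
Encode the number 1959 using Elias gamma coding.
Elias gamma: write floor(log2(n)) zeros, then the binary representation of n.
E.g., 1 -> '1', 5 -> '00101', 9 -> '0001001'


num_bits = floor(log2(1959)) + 1 = 11
leading_zeros = num_bits - 1 = 10
binary(1959) = 11110100111

Elias gamma(1959) = '0000000000' + '11110100111' = 000000000011110100111 (21 bits)


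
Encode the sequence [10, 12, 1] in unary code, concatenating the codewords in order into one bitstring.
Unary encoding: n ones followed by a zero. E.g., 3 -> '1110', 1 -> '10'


Encode each number as n ones followed by a terminating 0:
  10 -> 11111111110 (11 bits)
  12 -> 1111111111110 (13 bits)
  1 -> 10 (2 bits)
Total length = 11 + 13 + 2 = 26 bits.

Unary([10, 12, 1]) = 11111111110111111111111010 (26 bits)


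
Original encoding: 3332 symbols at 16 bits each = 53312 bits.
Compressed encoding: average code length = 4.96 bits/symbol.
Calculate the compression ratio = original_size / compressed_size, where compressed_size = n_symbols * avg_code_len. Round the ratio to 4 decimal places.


original_size = n_symbols * orig_bits = 3332 * 16 = 53312 bits
compressed_size = n_symbols * avg_code_len = 3332 * 4.96 = 16526.72 bits
ratio = original_size / compressed_size = 53312 / 16526.72 = 3.2258

Compression ratio = 3.2258


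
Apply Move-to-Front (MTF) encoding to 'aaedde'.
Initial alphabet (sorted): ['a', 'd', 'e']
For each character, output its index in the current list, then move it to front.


MTF encoding:
'a': index 0 in ['a', 'd', 'e'] -> ['a', 'd', 'e']
'a': index 0 in ['a', 'd', 'e'] -> ['a', 'd', 'e']
'e': index 2 in ['a', 'd', 'e'] -> ['e', 'a', 'd']
'd': index 2 in ['e', 'a', 'd'] -> ['d', 'e', 'a']
'd': index 0 in ['d', 'e', 'a'] -> ['d', 'e', 'a']
'e': index 1 in ['d', 'e', 'a'] -> ['e', 'd', 'a']


Output: [0, 0, 2, 2, 0, 1]


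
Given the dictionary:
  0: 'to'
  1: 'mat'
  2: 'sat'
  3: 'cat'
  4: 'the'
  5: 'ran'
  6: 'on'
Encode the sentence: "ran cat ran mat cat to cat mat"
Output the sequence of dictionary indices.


Look up each word in the dictionary:
  'ran' -> 5
  'cat' -> 3
  'ran' -> 5
  'mat' -> 1
  'cat' -> 3
  'to' -> 0
  'cat' -> 3
  'mat' -> 1

Encoded: [5, 3, 5, 1, 3, 0, 3, 1]


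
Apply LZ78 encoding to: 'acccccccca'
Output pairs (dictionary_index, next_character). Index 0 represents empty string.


LZ78 encoding steps:
Dictionary: {0: ''}
Step 1: w='' (idx 0), next='a' -> output (0, 'a'), add 'a' as idx 1
Step 2: w='' (idx 0), next='c' -> output (0, 'c'), add 'c' as idx 2
Step 3: w='c' (idx 2), next='c' -> output (2, 'c'), add 'cc' as idx 3
Step 4: w='cc' (idx 3), next='c' -> output (3, 'c'), add 'ccc' as idx 4
Step 5: w='cc' (idx 3), next='a' -> output (3, 'a'), add 'cca' as idx 5


Encoded: [(0, 'a'), (0, 'c'), (2, 'c'), (3, 'c'), (3, 'a')]


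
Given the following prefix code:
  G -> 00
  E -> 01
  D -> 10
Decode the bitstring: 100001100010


Decoding step by step:
Bits 10 -> D
Bits 00 -> G
Bits 01 -> E
Bits 10 -> D
Bits 00 -> G
Bits 10 -> D


Decoded message: DGEDGD


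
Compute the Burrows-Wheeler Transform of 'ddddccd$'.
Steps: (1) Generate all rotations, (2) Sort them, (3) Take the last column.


Rotations (sorted):
  0: $ddddccd -> last char: d
  1: ccd$dddd -> last char: d
  2: cd$ddddc -> last char: c
  3: d$ddddcc -> last char: c
  4: dccd$ddd -> last char: d
  5: ddccd$dd -> last char: d
  6: dddccd$d -> last char: d
  7: ddddccd$ -> last char: $


BWT = ddccddd$


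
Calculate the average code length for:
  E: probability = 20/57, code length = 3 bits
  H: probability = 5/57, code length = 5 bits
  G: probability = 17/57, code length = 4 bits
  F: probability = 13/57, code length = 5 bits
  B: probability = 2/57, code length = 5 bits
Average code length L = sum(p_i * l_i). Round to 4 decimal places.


Weighted contributions p_i * l_i:
  E: (20/57) * 3 = 60/57
  H: (5/57) * 5 = 25/57
  G: (17/57) * 4 = 68/57
  F: (13/57) * 5 = 65/57
  B: (2/57) * 5 = 10/57
Sum = (60 + 25 + 68 + 65 + 10)/57 = 228/57

L = 228/57 = 4.0000 bits/symbol


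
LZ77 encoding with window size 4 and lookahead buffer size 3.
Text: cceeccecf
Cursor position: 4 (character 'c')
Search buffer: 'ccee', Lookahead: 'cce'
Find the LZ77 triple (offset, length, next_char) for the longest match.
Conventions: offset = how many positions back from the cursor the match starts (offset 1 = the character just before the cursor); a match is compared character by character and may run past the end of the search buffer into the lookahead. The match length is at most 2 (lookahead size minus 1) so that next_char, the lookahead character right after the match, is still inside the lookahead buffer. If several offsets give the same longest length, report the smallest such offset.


Try each offset into the search buffer:
  offset=1 (pos 3, char 'e'): match length 0
  offset=2 (pos 2, char 'e'): match length 0
  offset=3 (pos 1, char 'c'): match length 1
  offset=4 (pos 0, char 'c'): match length 2
Longest match has length 2 at offset 4.
next_char = character at position 4 + 2 = 6 -> 'e'

Best match: offset=4, length=2 (matching 'cc' starting at position 0)
LZ77 triple: (4, 2, 'e')


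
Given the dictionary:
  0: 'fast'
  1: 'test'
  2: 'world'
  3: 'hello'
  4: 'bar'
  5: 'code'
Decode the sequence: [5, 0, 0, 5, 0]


Look up each index in the dictionary:
  5 -> 'code'
  0 -> 'fast'
  0 -> 'fast'
  5 -> 'code'
  0 -> 'fast'

Decoded: "code fast fast code fast"


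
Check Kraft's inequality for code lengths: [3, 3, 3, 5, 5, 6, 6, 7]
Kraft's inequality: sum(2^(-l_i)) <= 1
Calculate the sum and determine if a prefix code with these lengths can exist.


Sum = 2^(-3) + 2^(-3) + 2^(-3) + 2^(-5) + 2^(-5) + 2^(-6) + 2^(-6) + 2^(-7)
    = 0.125 + 0.125 + 0.125 + 0.03125 + 0.03125 + 0.015625 + 0.015625 + 0.0078125
    = 61/128 = 0.4765625
Since 0.4765625 <= 1, Kraft's inequality IS satisfied.
A prefix code with these lengths CAN exist.

Kraft sum = 0.4765625. Satisfied.
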